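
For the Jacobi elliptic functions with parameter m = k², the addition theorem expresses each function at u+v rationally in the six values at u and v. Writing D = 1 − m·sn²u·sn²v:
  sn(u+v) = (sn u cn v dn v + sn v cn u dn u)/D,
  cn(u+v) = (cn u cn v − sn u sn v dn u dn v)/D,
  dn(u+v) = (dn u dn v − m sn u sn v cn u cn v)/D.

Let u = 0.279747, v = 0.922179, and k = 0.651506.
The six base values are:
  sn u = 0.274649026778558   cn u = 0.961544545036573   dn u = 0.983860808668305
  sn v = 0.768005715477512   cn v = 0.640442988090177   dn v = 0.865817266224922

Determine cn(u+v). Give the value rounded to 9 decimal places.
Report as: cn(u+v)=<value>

cn(u+v)=0.444528365

m = k² = 0.424460068036
D = 1 − m·sn²u·sn²v = 0.9811147876583282
cn(u+v) = (cn u·cn v − sn u·sn v·dn u·dn v)/D = 0.4361333523908244/0.9811147876583282 = 0.4445283649548937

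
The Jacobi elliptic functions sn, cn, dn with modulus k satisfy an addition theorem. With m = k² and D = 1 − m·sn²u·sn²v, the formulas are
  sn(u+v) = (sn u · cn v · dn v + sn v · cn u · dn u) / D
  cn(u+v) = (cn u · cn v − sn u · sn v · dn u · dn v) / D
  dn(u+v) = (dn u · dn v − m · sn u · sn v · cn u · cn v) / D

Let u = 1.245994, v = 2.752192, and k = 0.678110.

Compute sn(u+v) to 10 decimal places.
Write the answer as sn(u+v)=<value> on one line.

sn u = 0.9075553637971981, cn u = 0.4199324489045058, dn u = 0.7881975065170729
sn v = 0.747898694036076, cn v = -0.6638128828661974, dn v = 0.8618533434331419
m = k² = 0.4598331721
D = 1 − m·sn²u·sn²v = 0.7881482268438064
sn(u+v) = (sn u·cn v·dn v + sn v·cn u·dn u)/D = -0.2716741403517038/0.7881482268438064 = -0.3446992977953418

sn(u+v)=-0.3446992978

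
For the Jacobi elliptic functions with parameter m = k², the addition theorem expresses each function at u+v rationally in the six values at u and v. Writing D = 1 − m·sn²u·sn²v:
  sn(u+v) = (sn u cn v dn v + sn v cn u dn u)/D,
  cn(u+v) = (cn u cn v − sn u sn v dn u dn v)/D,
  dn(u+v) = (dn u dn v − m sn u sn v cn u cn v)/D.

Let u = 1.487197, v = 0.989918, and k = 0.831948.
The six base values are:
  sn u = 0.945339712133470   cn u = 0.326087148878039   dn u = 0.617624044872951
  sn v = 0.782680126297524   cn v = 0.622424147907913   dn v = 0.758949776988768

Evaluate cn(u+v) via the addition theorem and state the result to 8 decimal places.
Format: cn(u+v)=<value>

cn(u+v)=-0.23162483

m = k² = 0.692137474704
D = 1 − m·sn²u·sn²v = 0.6210893767759146
cn(u+v) = (cn u·cn v − sn u·sn v·dn u·dn v)/D = -0.1438597229152099/0.6210893767759146 = -0.2316248325836583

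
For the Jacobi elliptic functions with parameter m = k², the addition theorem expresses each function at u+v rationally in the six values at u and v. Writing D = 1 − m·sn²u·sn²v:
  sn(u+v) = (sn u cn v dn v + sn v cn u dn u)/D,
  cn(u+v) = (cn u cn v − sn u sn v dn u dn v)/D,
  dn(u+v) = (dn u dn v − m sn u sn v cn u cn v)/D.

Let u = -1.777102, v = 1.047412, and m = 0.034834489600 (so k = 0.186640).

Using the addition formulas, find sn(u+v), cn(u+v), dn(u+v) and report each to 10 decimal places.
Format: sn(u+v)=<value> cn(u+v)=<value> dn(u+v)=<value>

sn(u+v)=-0.6651269469 cn(u+v)=0.7467303024 dn(u+v)=0.9922648013

sn u = -0.9821903717634912, cn u = -0.187888460569283, dn u = 0.9830540372310179
sn v = 0.8634464840584508, cn v = 0.5044404515570688, dn v = 0.9869293290385414
m = k² = 0.0348344896
D = 1 − m·sn²u·sn²v = 0.9749463130010541
sn(u+v) = (sn u·cn v·dn v + sn v·cn u·dn u)/D = -0.6484630645462414/0.9749463130010541 = -0.6651269468881414
cn(u+v) = (cn u·cn v − sn u·sn v·dn u·dn v)/D = 0.7280219551316062/0.9749463130010541 = 0.7467303024005785
dn(u+v) = (dn u·dn v − m·sn u·sn v·cn u·cn v)/D = 0.9674049095203343/0.9749463130010541 = 0.9922648012714608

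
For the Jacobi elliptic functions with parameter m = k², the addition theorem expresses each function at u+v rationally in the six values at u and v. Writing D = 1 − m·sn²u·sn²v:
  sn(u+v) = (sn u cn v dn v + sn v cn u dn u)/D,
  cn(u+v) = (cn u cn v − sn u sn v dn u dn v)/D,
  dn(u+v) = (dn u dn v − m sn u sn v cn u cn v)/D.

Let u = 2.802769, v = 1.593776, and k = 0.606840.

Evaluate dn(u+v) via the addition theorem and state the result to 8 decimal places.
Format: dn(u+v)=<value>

sn u = 0.6363629151602394, cn u = -0.7713898108017515, dn u = 0.9224274318292043
sn v = 0.9916593915065672, cn v = 0.1288861949039732, dn v = 0.7986629667542367
m = k² = 0.3682547856
D = 1 − m·sn²u·sn²v = 0.8533496232203397
dn(u+v) = (dn u·dn v − m·sn u·sn v·cn u·cn v)/D = 0.759813103626226/0.8533496232203397 = 0.8903889835433113

dn(u+v)=0.89038898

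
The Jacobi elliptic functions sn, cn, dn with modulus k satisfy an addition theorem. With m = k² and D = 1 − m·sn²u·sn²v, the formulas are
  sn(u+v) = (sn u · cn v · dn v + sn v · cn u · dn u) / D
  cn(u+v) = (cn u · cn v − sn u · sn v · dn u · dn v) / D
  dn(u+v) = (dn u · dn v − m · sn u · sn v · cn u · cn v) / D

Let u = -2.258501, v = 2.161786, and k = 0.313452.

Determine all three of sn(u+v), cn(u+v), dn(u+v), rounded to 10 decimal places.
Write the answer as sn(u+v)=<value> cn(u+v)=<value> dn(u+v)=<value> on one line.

sn(u+v)=-0.0965495786 cn(u+v)=0.9953281765 dn(u+v)=0.9995419506

sn u = -0.8149570873912142, cn u = -0.5795213073829373, dn u = 0.9668222865635074
sn v = 0.8654007824360733, cn v = -0.5010803186706022, dn v = 0.9625056576871831
m = k² = 0.098252156304
D = 1 − m·sn²u·sn²v = 0.9511295723391267
sn(u+v) = (sn u·cn v·dn v + sn v·cn u·dn u)/D = -0.09183115943147498/0.9511295723391267 = -0.09654957862957965
cn(u+v) = (cn u·cn v − sn u·sn v·dn u·dn v)/D = 0.9466860628188635/0.9511295723391267 = 0.9953281764656573
dn(u+v) = (dn u·dn v − m·sn u·sn v·cn u·cn v)/D = 0.9506939079919216/0.9511295723391267 = 0.9995419505818395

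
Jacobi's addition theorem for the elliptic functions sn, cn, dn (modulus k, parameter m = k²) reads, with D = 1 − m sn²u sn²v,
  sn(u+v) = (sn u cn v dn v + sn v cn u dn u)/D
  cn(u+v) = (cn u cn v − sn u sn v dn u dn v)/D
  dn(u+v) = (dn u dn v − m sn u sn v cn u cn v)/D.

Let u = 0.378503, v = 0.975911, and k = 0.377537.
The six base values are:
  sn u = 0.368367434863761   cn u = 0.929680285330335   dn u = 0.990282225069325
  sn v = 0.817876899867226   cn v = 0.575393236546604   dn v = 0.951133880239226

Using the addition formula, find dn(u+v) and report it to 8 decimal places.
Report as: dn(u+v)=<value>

dn(u+v)=0.93096417

m = k² = 0.142534186369
D = 1 − m·sn²u·sn²v = 0.9870622908087679
dn(u+v) = (dn u·dn v − m·sn u·sn v·cn u·cn v)/D = 0.9189196216545289/0.9870622908087679 = 0.9309641652925419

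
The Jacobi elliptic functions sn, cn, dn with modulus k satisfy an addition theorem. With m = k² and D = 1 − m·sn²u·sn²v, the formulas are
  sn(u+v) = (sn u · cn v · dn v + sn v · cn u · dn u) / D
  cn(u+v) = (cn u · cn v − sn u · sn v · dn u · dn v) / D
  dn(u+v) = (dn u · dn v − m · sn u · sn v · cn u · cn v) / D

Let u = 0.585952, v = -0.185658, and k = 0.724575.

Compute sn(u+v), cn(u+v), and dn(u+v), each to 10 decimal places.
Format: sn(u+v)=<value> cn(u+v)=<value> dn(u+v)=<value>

sn(u+v)=0.3846960449 cn(u+v)=0.9230433105 dn(u+v)=0.9603662732

sn u = 0.5393168954735173, cn u = 0.8421028952905976, dn u = 0.920486000816417
sn v = -0.1840471623172348, cn v = 0.9829174136431674, dn v = 0.9910682037893778
m = k² = 0.525008930625
D = 1 − m·sn²u·sn²v = 0.9948273511810835
sn(u+v) = (sn u·cn v·dn v + sn v·cn u·dn u)/D = 0.3827061473856202/0.9948273511810835 = 0.3846960449280592
cn(u+v) = (cn u·cn v − sn u·sn v·dn u·dn v)/D = 0.9182687315874514/0.9948273511810835 = 0.9230433104772
dn(u+v) = (dn u·dn v − m·sn u·sn v·cn u·cn v)/D = 0.9553986357214525/0.9948273511810835 = 0.960366273190197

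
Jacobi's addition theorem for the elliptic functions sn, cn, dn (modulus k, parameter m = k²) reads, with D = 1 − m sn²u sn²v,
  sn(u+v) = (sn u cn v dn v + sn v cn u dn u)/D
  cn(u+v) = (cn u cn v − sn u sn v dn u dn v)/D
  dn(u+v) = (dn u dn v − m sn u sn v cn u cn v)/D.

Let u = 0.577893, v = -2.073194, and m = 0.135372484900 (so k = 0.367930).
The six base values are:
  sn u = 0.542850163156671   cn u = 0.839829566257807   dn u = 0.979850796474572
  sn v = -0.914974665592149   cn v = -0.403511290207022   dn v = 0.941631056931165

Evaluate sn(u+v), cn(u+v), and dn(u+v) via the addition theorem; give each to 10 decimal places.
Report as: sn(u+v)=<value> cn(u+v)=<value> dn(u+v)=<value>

m = k² = 0.1353724849
D = 1 − m·sn²u·sn²v = 0.9666029209370293
sn(u+v) = (sn u·cn v·dn v + sn v·cn u·dn u)/D = -0.9592003459373825/0.9666029209370293 = -0.9923416587729006
cn(u+v) = (cn u·cn v − sn u·sn v·dn u·dn v)/D = 0.1193980867418011/0.9666029209370293 = 0.1235234077567819
dn(u+v) = (dn u·dn v − m·sn u·sn v·cn u·cn v)/D = 0.8998720355356707/0.9666029209370293 = 0.9309634970514373

sn(u+v)=-0.9923416588 cn(u+v)=0.1235234078 dn(u+v)=0.9309634971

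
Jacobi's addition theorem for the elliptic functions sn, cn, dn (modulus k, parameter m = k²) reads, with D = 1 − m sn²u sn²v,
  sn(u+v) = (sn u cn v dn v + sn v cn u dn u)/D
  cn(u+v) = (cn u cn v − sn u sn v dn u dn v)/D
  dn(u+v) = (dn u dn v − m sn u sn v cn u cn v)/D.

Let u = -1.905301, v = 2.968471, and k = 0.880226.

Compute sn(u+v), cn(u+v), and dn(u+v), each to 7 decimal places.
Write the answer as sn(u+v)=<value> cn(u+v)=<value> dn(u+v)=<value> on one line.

sn(u+v)=0.8079910 cn(u+v)=0.5891948 dn(u+v)=0.7029749

sn u = -0.9897754553115254, cn u = 0.1426343158670545, dn u = 0.4908819616062873
sn v = 0.9247966466124898, cn v = -0.3804617752341142, dn v = 0.5808227549892491
m = k² = 0.774797811076
D = 1 − m·sn²u·sn²v = 0.3508362842850977
sn(u+v) = (sn u·cn v·dn v + sn v·cn u·dn u)/D = 0.2834725565098237/0.3508362842850977 = 0.8079909895507484
cn(u+v) = (cn u·cn v − sn u·sn v·dn u·dn v)/D = 0.206710928779198/0.3508362842850977 = 0.58919484112202
dn(u+v) = (dn u·dn v − m·sn u·sn v·cn u·cn v)/D = 0.2466290952537917/0.3508362842850977 = 0.7029748811652994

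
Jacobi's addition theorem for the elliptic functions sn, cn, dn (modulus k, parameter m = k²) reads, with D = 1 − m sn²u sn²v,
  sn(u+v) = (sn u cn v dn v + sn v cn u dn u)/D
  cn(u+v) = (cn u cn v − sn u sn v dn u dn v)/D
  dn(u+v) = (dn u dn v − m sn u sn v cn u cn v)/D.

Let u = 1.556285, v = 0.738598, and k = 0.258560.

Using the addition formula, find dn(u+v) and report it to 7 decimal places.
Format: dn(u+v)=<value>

sn u = 0.9991848590230587, cn u = 0.04036852114049137, dn u = 0.9660515885109494
sn v = 0.6702739297193032, cn v = 0.7421137777582644, dn v = 0.9848680220783422
m = k² = 0.0668532736
D = 1 − m·sn²u·sn²v = 0.9700139664400111
dn(u+v) = (dn u·dn v − m·sn u·sn v·cn u·cn v)/D = 0.9500919916908534/0.9700139664400111 = 0.9794621774135149

dn(u+v)=0.9794622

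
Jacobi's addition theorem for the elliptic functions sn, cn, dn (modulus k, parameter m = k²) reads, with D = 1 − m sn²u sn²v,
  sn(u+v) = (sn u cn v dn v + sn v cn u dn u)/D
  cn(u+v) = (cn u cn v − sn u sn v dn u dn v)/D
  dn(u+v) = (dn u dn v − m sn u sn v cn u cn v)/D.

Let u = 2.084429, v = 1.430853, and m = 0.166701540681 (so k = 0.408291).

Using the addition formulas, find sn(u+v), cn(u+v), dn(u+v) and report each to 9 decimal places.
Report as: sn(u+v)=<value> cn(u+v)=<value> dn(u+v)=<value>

sn(u+v)=-0.226540857 cn(u+v)=-0.974001663 dn(u+v)=0.995713187

sn u = 0.9191513426680172, cn u = -0.3939045687366183, dn u = 0.9269110018107906
sn v = 0.9812225832763369, cn v = 0.1928788274241425, dn v = 0.9162423971791572
m = k² = 0.166701540681
D = 1 − m·sn²u·sn²v = 0.8644034200454953
sn(u+v) = (sn u·cn v·dn v + sn v·cn u·dn u)/D = -0.1958226911583866/0.8644034200454953 = -0.2265408565228491
cn(u+v) = (cn u·cn v − sn u·sn v·dn u·dn v)/D = -0.8419303689818037/0.8644034200454953 = -0.9740016634102294
dn(u+v) = (dn u·dn v − m·sn u·sn v·cn u·cn v)/D = 0.8606978840221965/0.8644034200454953 = 0.9957131867628384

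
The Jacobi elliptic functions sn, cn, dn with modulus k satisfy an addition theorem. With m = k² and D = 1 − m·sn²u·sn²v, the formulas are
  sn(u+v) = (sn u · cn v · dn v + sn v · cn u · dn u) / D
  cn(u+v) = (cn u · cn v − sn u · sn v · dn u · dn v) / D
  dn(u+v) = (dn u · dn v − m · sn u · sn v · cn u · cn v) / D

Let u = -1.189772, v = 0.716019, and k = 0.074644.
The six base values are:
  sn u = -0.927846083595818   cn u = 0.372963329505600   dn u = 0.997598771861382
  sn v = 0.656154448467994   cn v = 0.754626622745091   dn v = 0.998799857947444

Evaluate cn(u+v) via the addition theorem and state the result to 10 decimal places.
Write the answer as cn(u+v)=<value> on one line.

m = k² = 0.005571726736
D = 1 − m·sn²u·sn²v = 0.9979348393499023
cn(u+v) = (cn u·cn v − sn u·sn v·dn u·dn v)/D = 0.8880675960828233/0.9979348393499023 = 0.8899053936841695

cn(u+v)=0.8899053937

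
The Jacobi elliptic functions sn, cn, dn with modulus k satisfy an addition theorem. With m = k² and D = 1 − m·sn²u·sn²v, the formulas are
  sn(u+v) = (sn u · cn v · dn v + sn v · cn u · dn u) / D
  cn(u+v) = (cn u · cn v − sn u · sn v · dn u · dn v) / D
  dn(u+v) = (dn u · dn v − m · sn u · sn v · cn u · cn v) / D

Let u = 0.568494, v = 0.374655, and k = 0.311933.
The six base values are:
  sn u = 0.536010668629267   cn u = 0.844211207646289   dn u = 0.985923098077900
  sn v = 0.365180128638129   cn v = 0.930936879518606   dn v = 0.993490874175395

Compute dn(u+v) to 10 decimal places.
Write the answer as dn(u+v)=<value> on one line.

dn(u+v)=0.9681465445

m = k² = 0.097302196489
D = 1 − m·sn²u·sn²v = 0.9962719323340099
dn(u+v) = (dn u·dn v − m·sn u·sn v·cn u·cn v)/D = 0.9645372287073233/0.9962719323340099 = 0.9681465445359478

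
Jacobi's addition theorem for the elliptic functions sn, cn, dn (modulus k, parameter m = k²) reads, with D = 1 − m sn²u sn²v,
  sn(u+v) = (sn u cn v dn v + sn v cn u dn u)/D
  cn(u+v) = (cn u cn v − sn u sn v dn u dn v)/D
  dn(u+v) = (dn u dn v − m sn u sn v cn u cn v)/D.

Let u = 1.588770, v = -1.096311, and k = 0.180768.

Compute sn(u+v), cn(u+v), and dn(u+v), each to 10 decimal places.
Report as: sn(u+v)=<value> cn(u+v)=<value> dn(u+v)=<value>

sn(u+v)=0.4722482247 cn(u+v)=0.8814656058 dn(u+v)=0.9963495434

sn u = 0.9999883870225652, cn u = -0.00481931737990698, dn u = 0.9835261507086337
sn v = -0.8869395753541772, cn v = 0.4618854724610332, dn v = 0.9870634210100131
m = k² = 0.032677069824
D = 1 − m·sn²u·sn²v = 0.9742947941343418
sn(u+v) = (sn u·cn v·dn v + sn v·cn u·dn u)/D = 0.4601089868622463/0.9742947941343418 = 0.4722482246977947
cn(u+v) = (cn u·cn v − sn u·sn v·dn u·dn v)/D = 0.8588073509733581/0.9742947941343418 = 0.8814656058348398
dn(u+v) = (dn u·dn v − m·sn u·sn v·cn u·cn v)/D = 0.9707381732747381/0.9742947941343418 = 0.9963495434020422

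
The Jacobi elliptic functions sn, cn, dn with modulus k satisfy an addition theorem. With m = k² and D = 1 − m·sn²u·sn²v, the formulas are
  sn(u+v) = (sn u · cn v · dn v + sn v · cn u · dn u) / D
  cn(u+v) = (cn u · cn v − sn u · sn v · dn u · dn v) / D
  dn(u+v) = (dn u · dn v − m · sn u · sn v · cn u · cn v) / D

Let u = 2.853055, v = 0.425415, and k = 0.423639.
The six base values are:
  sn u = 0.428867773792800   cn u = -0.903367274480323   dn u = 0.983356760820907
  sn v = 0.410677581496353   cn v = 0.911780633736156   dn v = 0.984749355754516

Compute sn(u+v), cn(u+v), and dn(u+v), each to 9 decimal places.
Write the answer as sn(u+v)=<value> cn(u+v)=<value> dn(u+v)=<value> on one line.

m = k² = 0.179470002321
D = 1 − m·sn²u·sn²v = 0.9944327504744036
sn(u+v) = (sn u·cn v·dn v + sn v·cn u·dn u)/D = 0.02025165291004644/0.9944327504744036 = 0.02036503011428897
cn(u+v) = (cn u·cn v − sn u·sn v·dn u·dn v)/D = -0.9942265163283961/0.9944327504744036 = -0.9997926112691792
dn(u+v) = (dn u·dn v − m·sn u·sn v·cn u·cn v)/D = 0.9943957407810714/0.9944327504744036 = 0.9999627831109599

sn(u+v)=0.020365030 cn(u+v)=-0.999792611 dn(u+v)=0.999962783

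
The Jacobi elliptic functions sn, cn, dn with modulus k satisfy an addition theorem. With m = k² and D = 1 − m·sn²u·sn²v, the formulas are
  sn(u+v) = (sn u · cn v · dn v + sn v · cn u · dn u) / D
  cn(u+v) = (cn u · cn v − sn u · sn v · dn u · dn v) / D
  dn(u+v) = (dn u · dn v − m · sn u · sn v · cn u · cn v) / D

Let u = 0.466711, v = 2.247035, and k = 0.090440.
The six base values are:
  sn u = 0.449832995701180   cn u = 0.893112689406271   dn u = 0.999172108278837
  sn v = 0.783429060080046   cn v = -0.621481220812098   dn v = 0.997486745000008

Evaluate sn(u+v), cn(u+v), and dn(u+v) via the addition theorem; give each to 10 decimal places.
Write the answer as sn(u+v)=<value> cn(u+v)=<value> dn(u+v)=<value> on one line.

m = k² = 0.0081793936
D = 1 − m·sn²u·sn²v = 0.9989841652207669
sn(u+v) = (sn u·cn v·dn v + sn v·cn u·dn u)/D = 0.4202510200615278/0.9989841652207669 = 0.4206783597702531
cn(u+v) = (cn u·cn v − sn u·sn v·dn u·dn v)/D = -0.9062882778117997/0.9989841652207669 = -0.9072098531326748
dn(u+v) = (dn u·dn v − m·sn u·sn v·cn u·cn v)/D = 0.9982608838045378/0.9989841652207669 = 0.9992759831022254

sn(u+v)=0.4206783598 cn(u+v)=-0.9072098531 dn(u+v)=0.9992759831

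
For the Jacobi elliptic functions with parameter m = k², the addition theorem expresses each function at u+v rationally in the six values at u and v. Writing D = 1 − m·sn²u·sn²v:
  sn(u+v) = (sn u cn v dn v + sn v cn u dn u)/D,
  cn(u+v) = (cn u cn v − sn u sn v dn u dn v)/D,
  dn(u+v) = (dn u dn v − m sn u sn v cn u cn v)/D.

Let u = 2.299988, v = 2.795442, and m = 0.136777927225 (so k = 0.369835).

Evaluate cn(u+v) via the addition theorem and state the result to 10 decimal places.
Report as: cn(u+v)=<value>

sn u = 0.8084583767538459, cn u = -0.588553356167932, dn u = 0.9542543005578057
sn v = 0.4444473838527948, cn v = -0.8958049581166686, dn v = 0.9863983883079562
m = k² = 0.136777927225
D = 1 − m·sn²u·sn²v = 0.9823407580487857
cn(u+v) = (cn u·cn v − sn u·sn v·dn u·dn v)/D = 0.1890127417123611/0.9823407580487857 = 0.1924105664594385

cn(u+v)=0.1924105665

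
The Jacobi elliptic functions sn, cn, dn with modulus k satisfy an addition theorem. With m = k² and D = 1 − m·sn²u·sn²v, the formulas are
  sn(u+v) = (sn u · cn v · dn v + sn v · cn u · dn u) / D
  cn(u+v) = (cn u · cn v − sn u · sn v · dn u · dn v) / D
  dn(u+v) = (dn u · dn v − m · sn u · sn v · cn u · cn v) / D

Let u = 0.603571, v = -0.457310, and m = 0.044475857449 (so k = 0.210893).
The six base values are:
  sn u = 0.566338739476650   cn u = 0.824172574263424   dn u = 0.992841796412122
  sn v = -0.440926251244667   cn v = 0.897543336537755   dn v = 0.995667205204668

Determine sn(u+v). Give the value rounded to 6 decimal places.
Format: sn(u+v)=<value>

sn(u+v)=0.145717

m = k² = 0.044475857449
D = 1 − m·sn²u·sn²v = 0.997226623819106
sn(u+v) = (sn u·cn v·dn v + sn v·cn u·dn u)/D = 0.1453131062783391/0.997226623819106 = 0.1457172349869978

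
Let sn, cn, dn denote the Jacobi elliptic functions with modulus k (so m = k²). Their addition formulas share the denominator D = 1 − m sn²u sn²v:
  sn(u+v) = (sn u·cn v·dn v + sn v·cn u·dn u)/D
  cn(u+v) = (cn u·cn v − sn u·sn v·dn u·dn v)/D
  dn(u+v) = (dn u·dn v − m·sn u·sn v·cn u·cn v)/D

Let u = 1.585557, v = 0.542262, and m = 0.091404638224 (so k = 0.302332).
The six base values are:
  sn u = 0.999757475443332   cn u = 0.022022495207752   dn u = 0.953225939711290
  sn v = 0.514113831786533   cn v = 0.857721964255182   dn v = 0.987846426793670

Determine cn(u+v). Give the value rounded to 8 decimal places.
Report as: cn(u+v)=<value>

m = k² = 0.091404638224
D = 1 − m·sn²u·sn²v = 0.9758522800215388
cn(u+v) = (cn u·cn v − sn u·sn v·dn u·dn v)/D = -0.4651039930818291/0.9758522800215388 = -0.4766131130744127

cn(u+v)=-0.47661311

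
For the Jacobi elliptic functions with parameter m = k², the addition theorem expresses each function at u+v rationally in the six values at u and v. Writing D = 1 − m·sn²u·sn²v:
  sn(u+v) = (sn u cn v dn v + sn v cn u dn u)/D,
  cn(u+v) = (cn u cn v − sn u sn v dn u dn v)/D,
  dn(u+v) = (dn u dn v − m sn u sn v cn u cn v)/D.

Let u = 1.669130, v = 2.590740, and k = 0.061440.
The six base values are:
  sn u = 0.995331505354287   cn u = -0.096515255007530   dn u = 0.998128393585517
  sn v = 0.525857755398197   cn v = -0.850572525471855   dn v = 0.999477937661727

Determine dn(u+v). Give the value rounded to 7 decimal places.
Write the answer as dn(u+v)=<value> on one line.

dn(u+v)=0.9984777

m = k² = 0.0037748736
D = 1 − m·sn²u·sn²v = 0.9989658715580833
dn(u+v) = (dn u·dn v − m·sn u·sn v·cn u·cn v)/D = 0.9974451102429407/0.9989658715580833 = 0.9984776643943093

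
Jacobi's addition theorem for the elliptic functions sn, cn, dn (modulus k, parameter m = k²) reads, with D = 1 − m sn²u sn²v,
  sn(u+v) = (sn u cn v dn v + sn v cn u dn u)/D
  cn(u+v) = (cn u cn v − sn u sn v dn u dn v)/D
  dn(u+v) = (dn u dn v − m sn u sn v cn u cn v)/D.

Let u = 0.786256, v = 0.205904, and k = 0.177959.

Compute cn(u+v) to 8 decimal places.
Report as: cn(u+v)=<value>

sn u = 0.7061108926537409, cn u = 0.70810126908214, dn u = 0.9920735199124477
sn v = 0.2044074277499692, cn v = 0.9788858991121698, dn v = 0.9993381691571197
m = k² = 0.031669405681
D = 1 − m·sn²u·sn²v = 0.9993402504817665
cn(u+v) = (cn u·cn v − sn u·sn v·dn u·dn v)/D = 0.5500548669412918/0.9993402504817665 = 0.5504180049548878

cn(u+v)=0.55041800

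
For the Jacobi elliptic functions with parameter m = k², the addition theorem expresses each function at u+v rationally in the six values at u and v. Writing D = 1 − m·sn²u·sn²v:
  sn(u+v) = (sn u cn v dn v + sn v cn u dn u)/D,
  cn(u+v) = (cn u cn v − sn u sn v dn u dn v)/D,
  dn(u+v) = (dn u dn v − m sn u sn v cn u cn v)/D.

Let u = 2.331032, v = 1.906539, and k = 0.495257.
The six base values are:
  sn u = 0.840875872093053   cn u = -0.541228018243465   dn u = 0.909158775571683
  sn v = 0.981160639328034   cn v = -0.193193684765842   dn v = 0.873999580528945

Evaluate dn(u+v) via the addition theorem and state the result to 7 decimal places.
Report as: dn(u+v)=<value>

dn(u+v)=0.9284575

m = k² = 0.245279496049
D = 1 − m·sn²u·sn²v = 0.8330427577776212
dn(u+v) = (dn u·dn v − m·sn u·sn v·cn u·cn v)/D = 0.7734448373446665/0.8330427577776212 = 0.9284575492956099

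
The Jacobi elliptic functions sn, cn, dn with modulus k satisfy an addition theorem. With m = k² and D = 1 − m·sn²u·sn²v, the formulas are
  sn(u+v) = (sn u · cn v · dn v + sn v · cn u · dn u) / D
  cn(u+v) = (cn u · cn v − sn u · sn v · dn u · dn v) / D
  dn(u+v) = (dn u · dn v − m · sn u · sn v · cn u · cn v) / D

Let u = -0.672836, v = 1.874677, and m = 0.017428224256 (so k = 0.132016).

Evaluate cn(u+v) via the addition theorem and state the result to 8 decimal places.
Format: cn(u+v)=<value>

sn u = -0.6225744365033863, cn u = 0.7825605861608998, dn u = 0.9966166960994685
sn v = 0.9569637527408016, cn v = -0.29020747051074, dn v = 0.9919876951569567
m = k² = 0.017428224256
D = 1 − m·sn²u·sn²v = 0.9938137611478749
cn(u+v) = (cn u·cn v − sn u·sn v·dn u·dn v)/D = 0.3619031022585759/0.9938137611478749 = 0.3641558573716775

cn(u+v)=0.36415586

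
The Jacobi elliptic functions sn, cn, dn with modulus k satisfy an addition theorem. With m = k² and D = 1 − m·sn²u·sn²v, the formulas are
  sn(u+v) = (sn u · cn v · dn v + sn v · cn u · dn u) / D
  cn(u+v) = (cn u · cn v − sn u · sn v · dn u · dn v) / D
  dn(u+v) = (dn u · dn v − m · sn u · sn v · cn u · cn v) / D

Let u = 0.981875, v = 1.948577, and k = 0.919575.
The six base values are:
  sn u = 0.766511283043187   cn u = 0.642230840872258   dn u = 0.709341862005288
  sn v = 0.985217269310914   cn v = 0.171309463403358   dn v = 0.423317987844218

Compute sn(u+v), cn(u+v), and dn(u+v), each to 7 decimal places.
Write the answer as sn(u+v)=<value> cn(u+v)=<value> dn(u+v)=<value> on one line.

sn(u+v)=0.9742470 cn(u+v)=-0.2254832 dn(u+v)=0.4442694

m = k² = 0.845618180625
D = 1 − m·sn²u·sn²v = 0.5177464345353995
sn(u+v) = (sn u·cn v·dn v + sn v·cn u·dn u)/D = 0.5044129361306222/0.5177464345353995 = 0.9742470492979018
cn(u+v) = (cn u·cn v − sn u·sn v·dn u·dn v)/D = -0.1167431382917365/0.5177464345353995 = -0.2254832298294746
dn(u+v) = (dn u·dn v − m·sn u·sn v·cn u·cn v)/D = 0.2300189094899641/0.5177464345353995 = 0.4442694225337774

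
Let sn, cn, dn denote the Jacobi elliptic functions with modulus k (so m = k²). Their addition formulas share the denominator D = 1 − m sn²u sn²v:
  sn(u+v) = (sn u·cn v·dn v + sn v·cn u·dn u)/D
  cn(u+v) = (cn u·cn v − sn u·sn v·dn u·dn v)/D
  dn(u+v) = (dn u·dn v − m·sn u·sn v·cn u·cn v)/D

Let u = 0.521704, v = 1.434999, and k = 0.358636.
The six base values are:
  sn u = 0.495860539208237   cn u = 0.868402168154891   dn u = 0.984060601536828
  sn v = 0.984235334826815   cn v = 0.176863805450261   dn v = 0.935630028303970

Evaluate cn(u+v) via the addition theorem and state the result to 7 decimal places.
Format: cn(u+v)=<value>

cn(u+v)=-0.3051080

m = k² = 0.128619780496
D = 1 − m·sn²u·sn²v = 0.9693645146090781
cn(u+v) = (cn u·cn v − sn u·sn v·dn u·dn v)/D = -0.2957608302081185/0.9693645146090781 = -0.3051079606801904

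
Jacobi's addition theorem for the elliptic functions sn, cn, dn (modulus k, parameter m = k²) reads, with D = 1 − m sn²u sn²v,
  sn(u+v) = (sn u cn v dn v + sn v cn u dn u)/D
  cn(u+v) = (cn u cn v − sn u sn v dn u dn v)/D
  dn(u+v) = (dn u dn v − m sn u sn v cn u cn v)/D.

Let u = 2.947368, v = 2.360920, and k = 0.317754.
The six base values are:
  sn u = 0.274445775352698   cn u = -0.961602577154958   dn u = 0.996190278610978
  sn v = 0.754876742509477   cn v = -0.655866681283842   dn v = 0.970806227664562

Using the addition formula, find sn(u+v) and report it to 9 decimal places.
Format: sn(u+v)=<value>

m = k² = 0.100967604516
D = 1 − m·sn²u·sn²v = 0.9956664157649871
sn(u+v) = (sn u·cn v·dn v + sn v·cn u·dn u)/D = -0.8978709424859204/0.9956664157649871 = -0.9017788772116726

sn(u+v)=-0.901778877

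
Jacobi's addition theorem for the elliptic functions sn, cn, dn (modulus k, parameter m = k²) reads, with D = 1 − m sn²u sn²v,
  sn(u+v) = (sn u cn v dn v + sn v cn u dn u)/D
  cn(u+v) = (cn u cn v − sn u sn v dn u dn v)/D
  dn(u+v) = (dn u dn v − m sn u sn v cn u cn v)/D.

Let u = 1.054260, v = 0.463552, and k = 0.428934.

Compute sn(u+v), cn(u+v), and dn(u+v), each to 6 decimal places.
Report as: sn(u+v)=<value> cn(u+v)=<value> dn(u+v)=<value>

sn u = 0.8550146483825669, cn u = 0.5186038478947447, dn u = 0.930321564115945
sn v = 0.4445134074503775, cn v = 0.8957721979369837, dn v = 0.981654790616097
m = k² = 0.183984376356
D = 1 − m·sn²u·sn²v = 0.9734235000507186
sn(u+v) = (sn u·cn v·dn v + sn v·cn u·dn u)/D = 0.9663114323395861/0.9734235000507186 = 0.9926937579473251
cn(u+v) = (cn u·cn v − sn u·sn v·dn u·dn v)/D = 0.1174543578621457/0.9734235000507186 = 0.1206611077871306
dn(u+v) = (dn u·dn v − m·sn u·sn v·cn u·cn v)/D = 0.8807703825881531/0.9734235000507186 = 0.9048172584104061

sn(u+v)=0.992694 cn(u+v)=0.120661 dn(u+v)=0.904817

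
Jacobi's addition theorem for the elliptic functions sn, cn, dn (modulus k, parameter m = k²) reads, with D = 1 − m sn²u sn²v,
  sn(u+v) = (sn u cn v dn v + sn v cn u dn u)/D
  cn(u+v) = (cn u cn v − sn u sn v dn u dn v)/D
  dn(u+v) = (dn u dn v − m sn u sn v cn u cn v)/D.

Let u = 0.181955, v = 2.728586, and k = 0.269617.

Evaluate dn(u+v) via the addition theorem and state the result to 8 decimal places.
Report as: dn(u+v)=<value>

dn(u+v)=0.99701732

sn u = 0.1808813457326279, cn u = 0.9835049256439713, dn u = 0.9988100997116933
sn v = 0.454078264429994, cn v = -0.8909618004001319, dn v = 0.9924774939236083
m = k² = 0.072693326689
D = 1 − m·sn²u·sn²v = 0.9995096078239629
dn(u+v) = (dn u·dn v − m·sn u·sn v·cn u·cn v)/D = 0.9965283871728828/0.9995096078239629 = 0.9970173166643485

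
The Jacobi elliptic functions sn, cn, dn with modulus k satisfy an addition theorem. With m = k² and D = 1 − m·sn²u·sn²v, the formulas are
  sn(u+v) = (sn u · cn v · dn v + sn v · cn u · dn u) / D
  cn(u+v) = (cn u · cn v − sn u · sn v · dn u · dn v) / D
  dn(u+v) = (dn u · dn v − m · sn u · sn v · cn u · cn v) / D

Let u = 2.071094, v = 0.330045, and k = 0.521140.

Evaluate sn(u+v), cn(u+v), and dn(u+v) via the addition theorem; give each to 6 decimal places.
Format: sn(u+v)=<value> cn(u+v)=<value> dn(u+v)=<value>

sn(u+v)=0.817930 cn(u+v)=-0.575318 dn(u+v)=0.904603

sn u = 0.9490114745974247, cn u = -0.315241528169151, dn u = 0.8691390290193156
sn v = 0.3225809049174784, cn v = 0.946541895418592, dn v = 0.985768274415519
m = k² = 0.2715868996
D = 1 − m·sn²u·sn²v = 0.9745475814613212
sn(u+v) = (sn u·cn v·dn v + sn v·cn u·dn u)/D = 0.7971115301586693/0.9745475814613212 = 0.8179298223319288
cn(u+v) = (cn u·cn v − sn u·sn v·dn u·dn v)/D = -0.5606747693808017/0.9745475814613212 = -0.575318004011746
dn(u+v) = (dn u·dn v − m·sn u·sn v·cn u·cn v)/D = 0.8815782777374923/0.9745475814613212 = 0.904602601768892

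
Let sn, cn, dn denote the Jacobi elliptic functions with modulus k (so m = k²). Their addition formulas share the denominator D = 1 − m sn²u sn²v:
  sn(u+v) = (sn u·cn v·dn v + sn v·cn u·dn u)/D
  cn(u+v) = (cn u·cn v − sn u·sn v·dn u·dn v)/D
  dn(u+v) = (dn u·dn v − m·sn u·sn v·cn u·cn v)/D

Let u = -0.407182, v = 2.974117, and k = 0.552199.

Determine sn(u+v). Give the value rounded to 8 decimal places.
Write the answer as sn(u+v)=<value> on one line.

sn u = -0.3929802353411187, cn u = 0.9195469181239416, dn u = 0.9761708717422118
sn v = 0.4392211954807994, cn v = -0.8983789520243767, dn v = 0.9701420301716544
m = k² = 0.304923735601
D = 1 − m·sn²u·sn²v = 0.9909155376825214
sn(u+v) = (sn u·cn v·dn v + sn v·cn u·dn u)/D = 0.7367642411050499/0.9909155376825214 = 0.7435187087974608

sn(u+v)=0.74351871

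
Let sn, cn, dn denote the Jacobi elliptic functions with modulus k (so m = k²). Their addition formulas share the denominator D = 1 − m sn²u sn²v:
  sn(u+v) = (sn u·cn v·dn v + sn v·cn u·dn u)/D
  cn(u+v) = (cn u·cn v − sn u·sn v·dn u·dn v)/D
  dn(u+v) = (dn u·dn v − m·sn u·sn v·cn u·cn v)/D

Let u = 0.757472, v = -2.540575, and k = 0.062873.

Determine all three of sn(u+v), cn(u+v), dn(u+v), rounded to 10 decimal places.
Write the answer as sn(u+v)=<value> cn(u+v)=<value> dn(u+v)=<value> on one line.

sn(u+v)=-0.9779599809 cn(u+v)=-0.2087924229 dn(u+v)=0.9981078672

sn u = 0.686901414257232, cn u = 0.7267506085937696, dn u = 0.9990669823884763
sn v = -0.5679345560630662, cn v = -0.8230737148211258, dn v = 0.9993622749718103
m = k² = 0.003953014129
D = 1 − m·sn²u·sn²v = 0.9993983917598441
sn(u+v) = (sn u·cn v·dn v + sn v·cn u·dn u)/D = -0.9773716320727841/0.9993983917598441 = -0.9779599808558097
cn(u+v) = (cn u·cn v − sn u·sn v·dn u·dn v)/D = -0.2086668116197329/0.9993983917598441 = -0.2087924228618087
dn(u+v) = (dn u·dn v − m·sn u·sn v·cn u·cn v)/D = 0.997507397329/0.9993983917598441 = 0.9981078672465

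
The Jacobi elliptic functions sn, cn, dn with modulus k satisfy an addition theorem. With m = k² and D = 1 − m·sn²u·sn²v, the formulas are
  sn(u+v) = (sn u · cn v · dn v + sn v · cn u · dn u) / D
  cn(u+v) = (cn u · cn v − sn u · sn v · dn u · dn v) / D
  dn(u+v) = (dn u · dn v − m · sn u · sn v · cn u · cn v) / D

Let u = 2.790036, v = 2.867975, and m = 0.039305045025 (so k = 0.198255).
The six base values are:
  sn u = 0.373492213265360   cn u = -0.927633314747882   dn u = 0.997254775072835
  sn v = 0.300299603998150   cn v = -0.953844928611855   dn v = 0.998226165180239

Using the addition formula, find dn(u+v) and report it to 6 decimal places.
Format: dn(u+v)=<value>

dn(u+v)=0.992076

m = k² = 0.039305045025
D = 1 − m·sn²u·sn²v = 0.9995055516626404
dn(u+v) = (dn u·dn v − m·sn u·sn v·cn u·cn v)/D = 0.9915851442146575/0.9995055516626404 = 0.9920756743823908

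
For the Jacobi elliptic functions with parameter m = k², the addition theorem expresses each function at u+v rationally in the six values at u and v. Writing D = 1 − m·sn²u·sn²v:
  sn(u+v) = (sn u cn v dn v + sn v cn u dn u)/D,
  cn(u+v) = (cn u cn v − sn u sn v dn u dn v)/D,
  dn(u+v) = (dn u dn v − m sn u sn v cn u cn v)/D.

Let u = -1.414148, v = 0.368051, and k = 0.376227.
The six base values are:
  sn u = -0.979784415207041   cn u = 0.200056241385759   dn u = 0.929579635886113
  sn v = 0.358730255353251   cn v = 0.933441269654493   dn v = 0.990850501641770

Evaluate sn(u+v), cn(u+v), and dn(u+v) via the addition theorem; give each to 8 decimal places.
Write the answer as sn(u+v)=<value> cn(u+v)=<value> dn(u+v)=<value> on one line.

sn(u+v)=-0.85443174 cn(u+v)=0.51956367 dn(u+v)=0.94692306

m = k² = 0.141546755529
D = 1 − m·sn²u·sn²v = 0.9825137377783263
sn(u+v) = (sn u·cn v·dn v + sn v·cn u·dn u)/D = -0.8394909179956416/0.9825137377783263 = -0.854431735370856
cn(u+v) = (cn u·cn v − sn u·sn v·dn u·dn v)/D = 0.5104784457016504/0.9825137377783263 = 0.5195636723166348
dn(u+v) = (dn u·dn v − m·sn u·sn v·cn u·cn v)/D = 0.9303649157723482/0.9825137377783263 = 0.946923060715774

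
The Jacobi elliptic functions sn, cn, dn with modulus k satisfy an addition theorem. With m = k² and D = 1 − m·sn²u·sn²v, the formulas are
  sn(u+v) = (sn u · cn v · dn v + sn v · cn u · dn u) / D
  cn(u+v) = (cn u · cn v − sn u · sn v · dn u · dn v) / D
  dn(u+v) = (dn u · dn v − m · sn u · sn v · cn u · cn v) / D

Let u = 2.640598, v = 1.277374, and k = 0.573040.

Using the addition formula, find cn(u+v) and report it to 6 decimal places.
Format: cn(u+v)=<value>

sn u = 0.7137325089038709, cn u = -0.7004183790662448, dn u = 0.9125356034076284
sn v = 0.9302391595419398, cn v = 0.366953820057382, dn v = 0.8460747647349761
m = k² = 0.3283748416
D = 1 − m·sn²u·sn²v = 0.8552461683400275
cn(u+v) = (cn u·cn v − sn u·sn v·dn u·dn v)/D = -0.7696330666567489/0.8552461683400275 = -0.899896538736388

cn(u+v)=-0.899897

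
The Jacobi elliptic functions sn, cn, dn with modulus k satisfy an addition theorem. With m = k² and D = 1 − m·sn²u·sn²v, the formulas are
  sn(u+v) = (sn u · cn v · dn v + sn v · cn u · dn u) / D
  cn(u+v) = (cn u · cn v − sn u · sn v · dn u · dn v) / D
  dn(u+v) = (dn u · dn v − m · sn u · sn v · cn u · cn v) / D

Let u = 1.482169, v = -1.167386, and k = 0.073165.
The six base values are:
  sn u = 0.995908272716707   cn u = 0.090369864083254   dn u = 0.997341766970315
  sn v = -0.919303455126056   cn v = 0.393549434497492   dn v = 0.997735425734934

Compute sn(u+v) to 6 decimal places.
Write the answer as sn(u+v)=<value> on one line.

sn(u+v)=0.309584

m = k² = 0.005353117225
D = 1 − m·sn²u·sn²v = 0.9955129261383123
sn(u+v) = (sn u·cn v·dn v + sn v·cn u·dn u)/D = 0.3081950728617641/0.9955129261383123 = 0.309584200033727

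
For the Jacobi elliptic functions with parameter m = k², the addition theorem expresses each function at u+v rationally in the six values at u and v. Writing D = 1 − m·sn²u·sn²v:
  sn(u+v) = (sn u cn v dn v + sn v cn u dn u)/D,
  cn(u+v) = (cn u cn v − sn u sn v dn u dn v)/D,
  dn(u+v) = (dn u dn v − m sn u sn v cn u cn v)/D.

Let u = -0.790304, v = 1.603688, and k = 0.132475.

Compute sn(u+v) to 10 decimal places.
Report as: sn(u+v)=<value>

sn(u+v)=0.7256688578

sn u = -0.7096706107242596, cn u = 0.7045336218196094, dn u = 0.995570911765397
sn v = 0.9996697068447621, cn v = -0.02569975130049666, dn v = 0.9911921940284289
m = k² = 0.017549625625
D = 1 − m·sn²u·sn²v = 0.9911672780206607
sn(u+v) = (sn u·cn v·dn v + sn v·cn u·dn u)/D = 0.7192592265525092/0.9911672780206607 = 0.725668857822722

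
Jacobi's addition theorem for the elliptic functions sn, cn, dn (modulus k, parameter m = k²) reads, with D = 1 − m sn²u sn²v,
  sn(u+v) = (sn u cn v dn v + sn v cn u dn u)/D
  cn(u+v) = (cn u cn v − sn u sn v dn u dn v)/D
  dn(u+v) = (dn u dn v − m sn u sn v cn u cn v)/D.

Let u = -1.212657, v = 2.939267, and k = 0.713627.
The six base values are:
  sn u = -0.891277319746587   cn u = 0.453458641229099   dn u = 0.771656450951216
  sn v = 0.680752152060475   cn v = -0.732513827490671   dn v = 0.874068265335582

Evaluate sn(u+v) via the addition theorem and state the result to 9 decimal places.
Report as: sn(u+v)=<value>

m = k² = 0.509263495129
D = 1 − m·sn²u·sn²v = 0.8125237307031214
sn(u+v) = (sn u·cn v·dn v + sn v·cn u·dn u)/D = 0.8088604394256571/0.8125237307031214 = 0.9954914654932057

sn(u+v)=0.995491465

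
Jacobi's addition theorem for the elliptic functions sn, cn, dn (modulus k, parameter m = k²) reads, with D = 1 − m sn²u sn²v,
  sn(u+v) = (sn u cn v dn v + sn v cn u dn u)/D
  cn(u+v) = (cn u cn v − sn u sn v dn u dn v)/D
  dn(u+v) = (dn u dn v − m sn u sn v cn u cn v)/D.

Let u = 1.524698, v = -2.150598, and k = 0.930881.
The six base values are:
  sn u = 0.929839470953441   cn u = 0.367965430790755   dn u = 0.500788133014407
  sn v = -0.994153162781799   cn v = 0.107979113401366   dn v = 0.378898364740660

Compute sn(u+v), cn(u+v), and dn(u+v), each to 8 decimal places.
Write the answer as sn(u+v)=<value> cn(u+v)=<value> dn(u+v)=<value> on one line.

m = k² = 0.866539436161
D = 1 − m·sn²u·sn²v = 0.2595241743957724
sn(u+v) = (sn u·cn v·dn v + sn v·cn u·dn u)/D = -0.1451526844086296/0.2595241743957724 = -0.5593031352342261
cn(u+v) = (cn u·cn v − sn u·sn v·dn u·dn v)/D = 0.2151359925832404/0.2595241743957724 = 0.828963209628247
dn(u+v) = (dn u·dn v − m·sn u·sn v·cn u·cn v)/D = 0.2215748546236715/0.2595241743957724 = 0.853773468847536

sn(u+v)=-0.55930314 cn(u+v)=0.82896321 dn(u+v)=0.85377347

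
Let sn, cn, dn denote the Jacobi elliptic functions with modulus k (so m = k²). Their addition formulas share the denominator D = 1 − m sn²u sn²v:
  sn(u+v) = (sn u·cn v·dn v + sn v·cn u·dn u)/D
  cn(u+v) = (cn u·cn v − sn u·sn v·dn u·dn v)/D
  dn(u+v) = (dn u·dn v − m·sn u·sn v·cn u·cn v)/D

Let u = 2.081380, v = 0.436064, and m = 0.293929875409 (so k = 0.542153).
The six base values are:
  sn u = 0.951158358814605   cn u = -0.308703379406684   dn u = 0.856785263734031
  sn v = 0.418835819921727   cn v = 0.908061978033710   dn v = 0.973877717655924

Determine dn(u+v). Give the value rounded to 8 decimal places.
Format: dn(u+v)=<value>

dn(u+v)=0.90966285

m = k² = 0.293929875409
D = 1 − m·sn²u·sn²v = 0.9533515711033462
dn(u+v) = (dn u·dn v − m·sn u·sn v·cn u·cn v)/D = 0.8672285115496293/0.9533515711033462 = 0.9096628545395444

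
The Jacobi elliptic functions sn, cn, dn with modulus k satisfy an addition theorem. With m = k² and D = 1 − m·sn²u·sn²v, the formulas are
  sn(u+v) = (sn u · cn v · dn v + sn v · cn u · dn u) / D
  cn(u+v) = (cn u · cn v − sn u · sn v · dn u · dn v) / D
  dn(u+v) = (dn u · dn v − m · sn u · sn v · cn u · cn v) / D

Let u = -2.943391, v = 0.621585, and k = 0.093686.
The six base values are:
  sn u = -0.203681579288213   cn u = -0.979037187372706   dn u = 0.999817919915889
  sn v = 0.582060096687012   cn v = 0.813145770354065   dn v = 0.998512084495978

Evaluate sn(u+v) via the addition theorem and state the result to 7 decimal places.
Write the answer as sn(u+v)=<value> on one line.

sn(u+v)=-0.7352218

m = k² = 0.008777066596
D = 1 − m·sn²u·sn²v = 0.9998766359680228
sn(u+v) = (sn u·cn v·dn v + sn v·cn u·dn u)/D = -0.7351311020058169/0.9998766359680228 = -0.7352218019317007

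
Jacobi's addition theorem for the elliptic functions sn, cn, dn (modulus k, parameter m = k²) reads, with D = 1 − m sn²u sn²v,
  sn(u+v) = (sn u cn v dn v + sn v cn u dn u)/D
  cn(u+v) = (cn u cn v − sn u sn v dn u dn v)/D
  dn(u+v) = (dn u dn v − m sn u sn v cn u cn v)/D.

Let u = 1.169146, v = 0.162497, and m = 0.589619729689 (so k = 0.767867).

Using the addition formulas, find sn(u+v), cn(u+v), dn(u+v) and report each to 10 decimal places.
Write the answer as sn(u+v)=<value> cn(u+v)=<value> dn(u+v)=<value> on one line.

sn u = 0.8675464063752294, cn u = 0.4973562433361276, dn u = 0.7458086301196438
sn v = 0.1613692067100247, cn v = 0.9868941073518361, dn v = 0.9922934495052585
m = k² = 0.589619729689
D = 1 − m·sn²u·sn²v = 0.9884442332889518
sn(u+v) = (sn u·cn v·dn v + sn v·cn u·dn u)/D = 0.9094353653064923/0.9884442332889518 = 0.9200674501184905
cn(u+v) = (cn u·cn v − sn u·sn v·dn u·dn v)/D = 0.3872328997541799/0.9884442332889518 = 0.3917599867679941
dn(u+v) = (dn u·dn v − m·sn u·sn v·cn u·cn v)/D = 0.6995453024239619/0.9884442332889518 = 0.7077235911390703

sn(u+v)=0.9200674501 cn(u+v)=0.3917599868 dn(u+v)=0.7077235911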